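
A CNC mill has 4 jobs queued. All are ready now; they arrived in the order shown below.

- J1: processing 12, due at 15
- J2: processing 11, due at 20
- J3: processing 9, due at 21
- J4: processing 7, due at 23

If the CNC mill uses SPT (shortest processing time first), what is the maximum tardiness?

SPT (increasing processing time): J4 J3 J2 J1.
J4: 0→7, due 23, tardiness 0
J3: 7→16, due 21, tardiness 0
J2: 16→27, due 20, tardiness 7
J1: 27→39, due 15, tardiness 24
Maximum = 24.

24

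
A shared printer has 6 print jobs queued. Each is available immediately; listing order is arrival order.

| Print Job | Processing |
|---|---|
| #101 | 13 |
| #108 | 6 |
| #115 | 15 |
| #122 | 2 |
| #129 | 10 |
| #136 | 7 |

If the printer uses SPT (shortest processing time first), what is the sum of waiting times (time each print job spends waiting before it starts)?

88

SPT (increasing processing time): #122 #108 #136 #129 #101 #115.
#122: waits 0, runs 0→2
#108: waits 2, runs 2→8
#136: waits 8, runs 8→15
#129: waits 15, runs 15→25
#101: waits 25, runs 25→38
#115: waits 38, runs 38→53
Sum = 0+2+8+15+25+38 = 88.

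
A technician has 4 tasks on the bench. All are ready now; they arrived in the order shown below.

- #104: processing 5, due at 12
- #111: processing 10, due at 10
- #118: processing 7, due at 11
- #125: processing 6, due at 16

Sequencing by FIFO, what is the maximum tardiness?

FIFO (arrival order): #104 #111 #118 #125.
#104: 0→5, due 12, tardiness 0
#111: 5→15, due 10, tardiness 5
#118: 15→22, due 11, tardiness 11
#125: 22→28, due 16, tardiness 12
Maximum = 12.

12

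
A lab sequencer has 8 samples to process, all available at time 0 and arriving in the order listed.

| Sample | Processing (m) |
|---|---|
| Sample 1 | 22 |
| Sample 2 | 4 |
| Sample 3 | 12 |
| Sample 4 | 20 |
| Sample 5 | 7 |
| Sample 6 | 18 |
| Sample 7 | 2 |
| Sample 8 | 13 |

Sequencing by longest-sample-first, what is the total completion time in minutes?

LPT (decreasing processing time): Sample 1 Sample 4 Sample 6 Sample 8 Sample 3 Sample 5 Sample 2 Sample 7.
Sample 1: 0→22
Sample 4: 22→42
Sample 6: 42→60
Sample 8: 60→73
Sample 3: 73→85
Sample 5: 85→92
Sample 2: 92→96
Sample 7: 96→98
Sum = 22+42+60+73+85+92+96+98 = 568.

568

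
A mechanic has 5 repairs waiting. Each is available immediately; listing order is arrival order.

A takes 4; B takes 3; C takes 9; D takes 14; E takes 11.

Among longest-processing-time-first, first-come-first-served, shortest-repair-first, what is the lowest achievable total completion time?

LPT (decreasing processing time): D E C A B.
D: 0→14
E: 14→25
C: 25→34
A: 34→38
B: 38→41
Sum = 14+25+34+38+41 = 152.
FIFO (arrival order): A B C D E.
A: 0→4
B: 4→7
C: 7→16
D: 16→30
E: 30→41
Sum = 4+7+16+30+41 = 98.
SPT (increasing processing time): B A C E D.
B: 0→3
A: 3→7
C: 7→16
E: 16→27
D: 27→41
Sum = 3+7+16+27+41 = 94.
LPT 152, FIFO 98, SPT 94 → minimum 94.

94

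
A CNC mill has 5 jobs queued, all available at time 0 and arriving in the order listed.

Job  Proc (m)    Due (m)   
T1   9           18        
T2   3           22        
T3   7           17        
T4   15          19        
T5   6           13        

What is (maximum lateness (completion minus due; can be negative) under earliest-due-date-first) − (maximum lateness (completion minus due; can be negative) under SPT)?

EDD (increasing due date): T5 T3 T1 T4 T2.
T5: 0→6, due 13, lateness -7
T3: 6→13, due 17, lateness -4
T1: 13→22, due 18, lateness 4
T4: 22→37, due 19, lateness 18
T2: 37→40, due 22, lateness 18
Maximum = 18.
SPT (increasing processing time): T2 T5 T3 T1 T4.
T2: 0→3, due 22, lateness -19
T5: 3→9, due 13, lateness -4
T3: 9→16, due 17, lateness -1
T1: 16→25, due 18, lateness 7
T4: 25→40, due 19, lateness 21
Maximum = 21.
Difference = 18 − 21 = -3.

-3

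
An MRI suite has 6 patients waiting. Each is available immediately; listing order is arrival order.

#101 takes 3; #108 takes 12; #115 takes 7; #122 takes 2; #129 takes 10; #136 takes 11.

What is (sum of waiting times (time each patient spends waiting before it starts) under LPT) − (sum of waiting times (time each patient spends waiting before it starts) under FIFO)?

53

LPT (decreasing processing time): #108 #136 #129 #115 #101 #122.
#108: waits 0, runs 0→12
#136: waits 12, runs 12→23
#129: waits 23, runs 23→33
#115: waits 33, runs 33→40
#101: waits 40, runs 40→43
#122: waits 43, runs 43→45
Sum = 0+12+23+33+40+43 = 151.
FIFO (arrival order): #101 #108 #115 #122 #129 #136.
#101: waits 0, runs 0→3
#108: waits 3, runs 3→15
#115: waits 15, runs 15→22
#122: waits 22, runs 22→24
#129: waits 24, runs 24→34
#136: waits 34, runs 34→45
Sum = 0+3+15+22+24+34 = 98.
Difference = 151 − 98 = 53.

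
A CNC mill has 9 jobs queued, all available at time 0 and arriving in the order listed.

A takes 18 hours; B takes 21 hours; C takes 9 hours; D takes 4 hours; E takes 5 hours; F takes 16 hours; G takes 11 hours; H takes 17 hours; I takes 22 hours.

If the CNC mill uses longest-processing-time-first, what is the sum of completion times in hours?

759

LPT (decreasing processing time): I B A H F G C E D.
I: 0→22
B: 22→43
A: 43→61
H: 61→78
F: 78→94
G: 94→105
C: 105→114
E: 114→119
D: 119→123
Sum = 22+43+61+78+94+105+114+119+123 = 759.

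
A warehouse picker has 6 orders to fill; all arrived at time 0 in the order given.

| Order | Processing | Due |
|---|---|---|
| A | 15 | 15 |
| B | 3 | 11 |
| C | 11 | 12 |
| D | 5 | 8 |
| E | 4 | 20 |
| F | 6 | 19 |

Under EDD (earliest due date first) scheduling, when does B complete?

EDD (increasing due date): D B C A F E.
D: 0→5
B: 5→8

8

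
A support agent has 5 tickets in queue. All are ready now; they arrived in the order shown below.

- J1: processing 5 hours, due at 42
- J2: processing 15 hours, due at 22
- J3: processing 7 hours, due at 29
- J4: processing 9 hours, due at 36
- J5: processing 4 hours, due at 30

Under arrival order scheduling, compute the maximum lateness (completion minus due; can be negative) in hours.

FIFO (arrival order): J1 J2 J3 J4 J5.
J1: 0→5, due 42, lateness -37
J2: 5→20, due 22, lateness -2
J3: 20→27, due 29, lateness -2
J4: 27→36, due 36, lateness 0
J5: 36→40, due 30, lateness 10
Maximum = 10.

10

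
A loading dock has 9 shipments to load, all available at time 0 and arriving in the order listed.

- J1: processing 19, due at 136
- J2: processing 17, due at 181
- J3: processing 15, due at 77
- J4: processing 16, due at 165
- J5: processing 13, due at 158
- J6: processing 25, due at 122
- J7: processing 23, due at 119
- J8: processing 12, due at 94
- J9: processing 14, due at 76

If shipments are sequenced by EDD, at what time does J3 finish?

29

EDD (increasing due date): J9 J3 J8 J7 J6 J1 J5 J4 J2.
J9: 0→14
J3: 14→29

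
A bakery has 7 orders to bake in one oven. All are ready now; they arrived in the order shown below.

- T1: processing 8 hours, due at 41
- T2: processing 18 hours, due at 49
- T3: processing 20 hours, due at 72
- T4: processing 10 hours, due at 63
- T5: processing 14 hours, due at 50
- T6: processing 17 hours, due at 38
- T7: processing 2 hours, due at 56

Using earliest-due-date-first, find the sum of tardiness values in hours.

33

EDD (increasing due date): T6 T1 T2 T5 T7 T4 T3.
T6: 0→17, due 38, tardiness 0
T1: 17→25, due 41, tardiness 0
T2: 25→43, due 49, tardiness 0
T5: 43→57, due 50, tardiness 7
T7: 57→59, due 56, tardiness 3
T4: 59→69, due 63, tardiness 6
T3: 69→89, due 72, tardiness 17
Sum = 0+0+0+7+3+6+17 = 33.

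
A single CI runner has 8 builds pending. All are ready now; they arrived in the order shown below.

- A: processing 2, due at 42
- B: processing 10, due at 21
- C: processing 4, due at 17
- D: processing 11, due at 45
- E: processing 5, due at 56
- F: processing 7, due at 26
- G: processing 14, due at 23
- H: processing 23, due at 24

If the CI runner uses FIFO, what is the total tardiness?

FIFO (arrival order): A B C D E F G H.
A: 0→2, due 42, tardiness 0
B: 2→12, due 21, tardiness 0
C: 12→16, due 17, tardiness 0
D: 16→27, due 45, tardiness 0
E: 27→32, due 56, tardiness 0
F: 32→39, due 26, tardiness 13
G: 39→53, due 23, tardiness 30
H: 53→76, due 24, tardiness 52
Sum = 0+0+0+0+0+13+30+52 = 95.

95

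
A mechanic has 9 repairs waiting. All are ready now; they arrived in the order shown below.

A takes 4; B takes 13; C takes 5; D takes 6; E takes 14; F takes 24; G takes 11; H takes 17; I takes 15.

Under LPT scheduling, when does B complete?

LPT (decreasing processing time): F H I E B G D C A.
F: 0→24
H: 24→41
I: 41→56
E: 56→70
B: 70→83

83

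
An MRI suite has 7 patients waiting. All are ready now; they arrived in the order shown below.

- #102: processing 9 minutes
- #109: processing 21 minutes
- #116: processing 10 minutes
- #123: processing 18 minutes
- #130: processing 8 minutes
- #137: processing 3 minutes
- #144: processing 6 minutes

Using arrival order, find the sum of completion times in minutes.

FIFO (arrival order): #102 #109 #116 #123 #130 #137 #144.
#102: 0→9
#109: 9→30
#116: 30→40
#123: 40→58
#130: 58→66
#137: 66→69
#144: 69→75
Sum = 9+30+40+58+66+69+75 = 347.

347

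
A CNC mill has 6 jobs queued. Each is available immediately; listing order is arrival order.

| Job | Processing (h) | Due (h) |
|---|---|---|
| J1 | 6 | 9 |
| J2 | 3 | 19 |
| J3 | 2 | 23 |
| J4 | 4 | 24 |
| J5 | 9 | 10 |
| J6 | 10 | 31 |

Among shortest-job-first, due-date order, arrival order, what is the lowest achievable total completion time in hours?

SPT (increasing processing time): J3 J2 J4 J1 J5 J6.
J3: 0→2
J2: 2→5
J4: 5→9
J1: 9→15
J5: 15→24
J6: 24→34
Sum = 2+5+9+15+24+34 = 89.
EDD (increasing due date): J1 J5 J2 J3 J4 J6.
J1: 0→6
J5: 6→15
J2: 15→18
J3: 18→20
J4: 20→24
J6: 24→34
Sum = 6+15+18+20+24+34 = 117.
FIFO (arrival order): J1 J2 J3 J4 J5 J6.
J1: 0→6
J2: 6→9
J3: 9→11
J4: 11→15
J5: 15→24
J6: 24→34
Sum = 6+9+11+15+24+34 = 99.
SPT 89, EDD 117, FIFO 99 → minimum 89.

89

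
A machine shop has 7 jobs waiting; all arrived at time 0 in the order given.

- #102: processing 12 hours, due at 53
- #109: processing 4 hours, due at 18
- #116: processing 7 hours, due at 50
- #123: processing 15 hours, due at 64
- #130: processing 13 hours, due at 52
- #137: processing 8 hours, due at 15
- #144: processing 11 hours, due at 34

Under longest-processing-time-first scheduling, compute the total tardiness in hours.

129

LPT (decreasing processing time): #123 #130 #102 #144 #137 #116 #109.
#123: 0→15, due 64, tardiness 0
#130: 15→28, due 52, tardiness 0
#102: 28→40, due 53, tardiness 0
#144: 40→51, due 34, tardiness 17
#137: 51→59, due 15, tardiness 44
#116: 59→66, due 50, tardiness 16
#109: 66→70, due 18, tardiness 52
Sum = 0+0+0+17+44+16+52 = 129.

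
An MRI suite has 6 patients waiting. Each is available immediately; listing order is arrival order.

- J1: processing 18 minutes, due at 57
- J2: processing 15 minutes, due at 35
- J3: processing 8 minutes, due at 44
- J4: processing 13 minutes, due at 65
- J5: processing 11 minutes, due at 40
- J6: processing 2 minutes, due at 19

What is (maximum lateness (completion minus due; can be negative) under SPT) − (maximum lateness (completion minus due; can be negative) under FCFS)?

SPT (increasing processing time): J6 J3 J5 J4 J2 J1.
J6: 0→2, due 19, lateness -17
J3: 2→10, due 44, lateness -34
J5: 10→21, due 40, lateness -19
J4: 21→34, due 65, lateness -31
J2: 34→49, due 35, lateness 14
J1: 49→67, due 57, lateness 10
Maximum = 14.
FIFO (arrival order): J1 J2 J3 J4 J5 J6.
J1: 0→18, due 57, lateness -39
J2: 18→33, due 35, lateness -2
J3: 33→41, due 44, lateness -3
J4: 41→54, due 65, lateness -11
J5: 54→65, due 40, lateness 25
J6: 65→67, due 19, lateness 48
Maximum = 48.
Difference = 14 − 48 = -34.

-34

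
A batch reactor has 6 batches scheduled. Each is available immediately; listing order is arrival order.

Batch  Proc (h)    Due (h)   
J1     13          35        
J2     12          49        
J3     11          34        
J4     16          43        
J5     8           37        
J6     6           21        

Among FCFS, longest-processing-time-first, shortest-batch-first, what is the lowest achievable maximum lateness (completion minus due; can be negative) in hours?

23

FIFO (arrival order): J1 J2 J3 J4 J5 J6.
J1: 0→13, due 35, lateness -22
J2: 13→25, due 49, lateness -24
J3: 25→36, due 34, lateness 2
J4: 36→52, due 43, lateness 9
J5: 52→60, due 37, lateness 23
J6: 60→66, due 21, lateness 45
Maximum = 45.
LPT (decreasing processing time): J4 J1 J2 J3 J5 J6.
J4: 0→16, due 43, lateness -27
J1: 16→29, due 35, lateness -6
J2: 29→41, due 49, lateness -8
J3: 41→52, due 34, lateness 18
J5: 52→60, due 37, lateness 23
J6: 60→66, due 21, lateness 45
Maximum = 45.
SPT (increasing processing time): J6 J5 J3 J2 J1 J4.
J6: 0→6, due 21, lateness -15
J5: 6→14, due 37, lateness -23
J3: 14→25, due 34, lateness -9
J2: 25→37, due 49, lateness -12
J1: 37→50, due 35, lateness 15
J4: 50→66, due 43, lateness 23
Maximum = 23.
FIFO 45, LPT 45, SPT 23 → minimum 23.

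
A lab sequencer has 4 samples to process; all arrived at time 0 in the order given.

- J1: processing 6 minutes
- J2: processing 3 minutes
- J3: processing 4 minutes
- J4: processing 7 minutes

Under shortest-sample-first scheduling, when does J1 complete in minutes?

SPT (increasing processing time): J2 J3 J1 J4.
J2: 0→3
J3: 3→7
J1: 7→13

13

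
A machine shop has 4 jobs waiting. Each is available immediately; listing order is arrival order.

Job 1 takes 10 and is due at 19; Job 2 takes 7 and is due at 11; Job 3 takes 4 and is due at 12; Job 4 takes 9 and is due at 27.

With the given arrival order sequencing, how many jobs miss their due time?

FIFO (arrival order): Job 1 Job 2 Job 3 Job 4.
Job 1: 0→10, due 19, tardiness 0
Job 2: 10→17, due 11, tardiness 6
Job 3: 17→21, due 12, tardiness 9
Job 4: 21→30, due 27, tardiness 3
Late jobs: 3.

3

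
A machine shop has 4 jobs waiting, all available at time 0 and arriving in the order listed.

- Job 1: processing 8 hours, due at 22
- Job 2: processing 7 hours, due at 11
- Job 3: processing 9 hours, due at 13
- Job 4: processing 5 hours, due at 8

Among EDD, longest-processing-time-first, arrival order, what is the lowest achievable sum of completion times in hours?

67

EDD (increasing due date): Job 4 Job 2 Job 3 Job 1.
Job 4: 0→5
Job 2: 5→12
Job 3: 12→21
Job 1: 21→29
Sum = 5+12+21+29 = 67.
LPT (decreasing processing time): Job 3 Job 1 Job 2 Job 4.
Job 3: 0→9
Job 1: 9→17
Job 2: 17→24
Job 4: 24→29
Sum = 9+17+24+29 = 79.
FIFO (arrival order): Job 1 Job 2 Job 3 Job 4.
Job 1: 0→8
Job 2: 8→15
Job 3: 15→24
Job 4: 24→29
Sum = 8+15+24+29 = 76.
EDD 67, LPT 79, FIFO 76 → minimum 67.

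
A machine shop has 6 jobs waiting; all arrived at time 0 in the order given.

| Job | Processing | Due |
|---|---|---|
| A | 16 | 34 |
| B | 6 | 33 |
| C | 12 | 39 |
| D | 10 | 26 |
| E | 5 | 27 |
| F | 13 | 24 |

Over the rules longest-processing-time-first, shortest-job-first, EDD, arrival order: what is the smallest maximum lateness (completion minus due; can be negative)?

23

LPT (decreasing processing time): A F C D B E.
A: 0→16, due 34, lateness -18
F: 16→29, due 24, lateness 5
C: 29→41, due 39, lateness 2
D: 41→51, due 26, lateness 25
B: 51→57, due 33, lateness 24
E: 57→62, due 27, lateness 35
Maximum = 35.
SPT (increasing processing time): E B D C F A.
E: 0→5, due 27, lateness -22
B: 5→11, due 33, lateness -22
D: 11→21, due 26, lateness -5
C: 21→33, due 39, lateness -6
F: 33→46, due 24, lateness 22
A: 46→62, due 34, lateness 28
Maximum = 28.
EDD (increasing due date): F D E B A C.
F: 0→13, due 24, lateness -11
D: 13→23, due 26, lateness -3
E: 23→28, due 27, lateness 1
B: 28→34, due 33, lateness 1
A: 34→50, due 34, lateness 16
C: 50→62, due 39, lateness 23
Maximum = 23.
FIFO (arrival order): A B C D E F.
A: 0→16, due 34, lateness -18
B: 16→22, due 33, lateness -11
C: 22→34, due 39, lateness -5
D: 34→44, due 26, lateness 18
E: 44→49, due 27, lateness 22
F: 49→62, due 24, lateness 38
Maximum = 38.
LPT 35, SPT 28, EDD 23, FIFO 38 → minimum 23.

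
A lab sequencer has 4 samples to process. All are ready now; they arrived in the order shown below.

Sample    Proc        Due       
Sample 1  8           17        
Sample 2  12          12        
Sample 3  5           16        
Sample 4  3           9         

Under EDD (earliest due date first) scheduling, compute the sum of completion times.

66

EDD (increasing due date): Sample 4 Sample 2 Sample 3 Sample 1.
Sample 4: 0→3
Sample 2: 3→15
Sample 3: 15→20
Sample 1: 20→28
Sum = 3+15+20+28 = 66.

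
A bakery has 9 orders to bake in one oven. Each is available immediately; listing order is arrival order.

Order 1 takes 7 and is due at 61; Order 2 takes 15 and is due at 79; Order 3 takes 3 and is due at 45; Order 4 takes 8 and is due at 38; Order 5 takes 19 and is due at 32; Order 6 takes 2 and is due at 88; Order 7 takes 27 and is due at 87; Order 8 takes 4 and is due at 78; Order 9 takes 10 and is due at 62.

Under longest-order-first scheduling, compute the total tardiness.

156

LPT (decreasing processing time): Order 7 Order 5 Order 2 Order 9 Order 4 Order 1 Order 8 Order 3 Order 6.
Order 7: 0→27, due 87, tardiness 0
Order 5: 27→46, due 32, tardiness 14
Order 2: 46→61, due 79, tardiness 0
Order 9: 61→71, due 62, tardiness 9
Order 4: 71→79, due 38, tardiness 41
Order 1: 79→86, due 61, tardiness 25
Order 8: 86→90, due 78, tardiness 12
Order 3: 90→93, due 45, tardiness 48
Order 6: 93→95, due 88, tardiness 7
Sum = 0+14+0+9+41+25+12+48+7 = 156.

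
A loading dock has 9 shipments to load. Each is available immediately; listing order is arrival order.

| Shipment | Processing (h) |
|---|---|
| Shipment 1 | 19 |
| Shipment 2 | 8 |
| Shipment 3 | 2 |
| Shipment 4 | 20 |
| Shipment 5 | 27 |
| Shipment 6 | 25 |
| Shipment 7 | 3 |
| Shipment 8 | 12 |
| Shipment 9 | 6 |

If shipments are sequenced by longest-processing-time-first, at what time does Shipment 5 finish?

27

LPT (decreasing processing time): Shipment 5 Shipment 6 Shipment 4 Shipment 1 Shipment 8 Shipment 2 Shipment 9 Shipment 7 Shipment 3.
Shipment 5: 0→27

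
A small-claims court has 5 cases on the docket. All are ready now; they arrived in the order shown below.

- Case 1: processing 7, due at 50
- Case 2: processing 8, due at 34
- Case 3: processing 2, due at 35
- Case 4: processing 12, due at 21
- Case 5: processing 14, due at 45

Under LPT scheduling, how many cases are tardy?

2

LPT (decreasing processing time): Case 5 Case 4 Case 2 Case 1 Case 3.
Case 5: 0→14, due 45, tardiness 0
Case 4: 14→26, due 21, tardiness 5
Case 2: 26→34, due 34, tardiness 0
Case 1: 34→41, due 50, tardiness 0
Case 3: 41→43, due 35, tardiness 8
Late cases: 2.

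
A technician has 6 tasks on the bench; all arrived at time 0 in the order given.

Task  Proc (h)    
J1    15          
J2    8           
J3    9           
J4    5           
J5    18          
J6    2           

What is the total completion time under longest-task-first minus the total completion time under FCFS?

LPT (decreasing processing time): J5 J1 J3 J2 J4 J6.
J5: 0→18
J1: 18→33
J3: 33→42
J2: 42→50
J4: 50→55
J6: 55→57
Sum = 18+33+42+50+55+57 = 255.
FIFO (arrival order): J1 J2 J3 J4 J5 J6.
J1: 0→15
J2: 15→23
J3: 23→32
J4: 32→37
J5: 37→55
J6: 55→57
Sum = 15+23+32+37+55+57 = 219.
Difference = 255 − 219 = 36.

36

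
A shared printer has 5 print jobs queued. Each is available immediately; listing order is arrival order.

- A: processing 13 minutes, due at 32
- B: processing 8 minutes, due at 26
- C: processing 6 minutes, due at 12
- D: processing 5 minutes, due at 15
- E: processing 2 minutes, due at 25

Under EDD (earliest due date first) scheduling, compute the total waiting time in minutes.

51

EDD (increasing due date): C D E B A.
C: waits 0, runs 0→6
D: waits 6, runs 6→11
E: waits 11, runs 11→13
B: waits 13, runs 13→21
A: waits 21, runs 21→34
Sum = 0+6+11+13+21 = 51.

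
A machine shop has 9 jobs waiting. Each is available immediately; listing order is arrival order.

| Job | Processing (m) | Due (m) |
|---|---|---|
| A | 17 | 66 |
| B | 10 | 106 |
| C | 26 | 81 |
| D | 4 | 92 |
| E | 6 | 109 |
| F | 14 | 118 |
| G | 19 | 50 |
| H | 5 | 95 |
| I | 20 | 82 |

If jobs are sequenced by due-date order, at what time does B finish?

EDD (increasing due date): G A C I D H B E F.
G: 0→19
A: 19→36
C: 36→62
I: 62→82
D: 82→86
H: 86→91
B: 91→101

101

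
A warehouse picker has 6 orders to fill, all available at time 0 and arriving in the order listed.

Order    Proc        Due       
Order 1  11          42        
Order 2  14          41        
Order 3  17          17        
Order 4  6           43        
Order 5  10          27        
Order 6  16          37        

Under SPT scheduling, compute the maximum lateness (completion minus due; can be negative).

57

SPT (increasing processing time): Order 4 Order 5 Order 1 Order 2 Order 6 Order 3.
Order 4: 0→6, due 43, lateness -37
Order 5: 6→16, due 27, lateness -11
Order 1: 16→27, due 42, lateness -15
Order 2: 27→41, due 41, lateness 0
Order 6: 41→57, due 37, lateness 20
Order 3: 57→74, due 17, lateness 57
Maximum = 57.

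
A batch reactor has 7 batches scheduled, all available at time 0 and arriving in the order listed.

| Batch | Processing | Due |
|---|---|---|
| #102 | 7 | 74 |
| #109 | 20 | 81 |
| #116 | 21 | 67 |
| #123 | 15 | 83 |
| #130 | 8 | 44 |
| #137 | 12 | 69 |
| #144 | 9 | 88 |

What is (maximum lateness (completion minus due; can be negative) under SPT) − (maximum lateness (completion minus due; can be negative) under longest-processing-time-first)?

-16

SPT (increasing processing time): #102 #130 #144 #137 #123 #109 #116.
#102: 0→7, due 74, lateness -67
#130: 7→15, due 44, lateness -29
#144: 15→24, due 88, lateness -64
#137: 24→36, due 69, lateness -33
#123: 36→51, due 83, lateness -32
#109: 51→71, due 81, lateness -10
#116: 71→92, due 67, lateness 25
Maximum = 25.
LPT (decreasing processing time): #116 #109 #123 #137 #144 #130 #102.
#116: 0→21, due 67, lateness -46
#109: 21→41, due 81, lateness -40
#123: 41→56, due 83, lateness -27
#137: 56→68, due 69, lateness -1
#144: 68→77, due 88, lateness -11
#130: 77→85, due 44, lateness 41
#102: 85→92, due 74, lateness 18
Maximum = 41.
Difference = 25 − 41 = -16.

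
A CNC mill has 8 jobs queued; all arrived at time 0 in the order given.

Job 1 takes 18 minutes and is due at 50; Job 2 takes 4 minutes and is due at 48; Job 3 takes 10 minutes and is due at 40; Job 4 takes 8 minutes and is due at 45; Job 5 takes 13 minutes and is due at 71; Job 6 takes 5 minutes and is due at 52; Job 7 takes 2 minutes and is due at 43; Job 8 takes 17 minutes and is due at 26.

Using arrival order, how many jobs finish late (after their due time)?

FIFO (arrival order): Job 1 Job 2 Job 3 Job 4 Job 5 Job 6 Job 7 Job 8.
Job 1: 0→18, due 50, tardiness 0
Job 2: 18→22, due 48, tardiness 0
Job 3: 22→32, due 40, tardiness 0
Job 4: 32→40, due 45, tardiness 0
Job 5: 40→53, due 71, tardiness 0
Job 6: 53→58, due 52, tardiness 6
Job 7: 58→60, due 43, tardiness 17
Job 8: 60→77, due 26, tardiness 51
Late jobs: 3.

3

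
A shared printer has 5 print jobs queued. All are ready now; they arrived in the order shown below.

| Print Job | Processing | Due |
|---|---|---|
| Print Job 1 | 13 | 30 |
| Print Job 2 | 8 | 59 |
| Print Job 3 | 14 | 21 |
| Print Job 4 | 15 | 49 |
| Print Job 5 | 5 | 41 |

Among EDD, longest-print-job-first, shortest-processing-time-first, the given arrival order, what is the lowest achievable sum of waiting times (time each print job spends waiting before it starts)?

84

EDD (increasing due date): Print Job 3 Print Job 1 Print Job 5 Print Job 4 Print Job 2.
Print Job 3: waits 0, runs 0→14
Print Job 1: waits 14, runs 14→27
Print Job 5: waits 27, runs 27→32
Print Job 4: waits 32, runs 32→47
Print Job 2: waits 47, runs 47→55
Sum = 0+14+27+32+47 = 120.
LPT (decreasing processing time): Print Job 4 Print Job 3 Print Job 1 Print Job 2 Print Job 5.
Print Job 4: waits 0, runs 0→15
Print Job 3: waits 15, runs 15→29
Print Job 1: waits 29, runs 29→42
Print Job 2: waits 42, runs 42→50
Print Job 5: waits 50, runs 50→55
Sum = 0+15+29+42+50 = 136.
SPT (increasing processing time): Print Job 5 Print Job 2 Print Job 1 Print Job 3 Print Job 4.
Print Job 5: waits 0, runs 0→5
Print Job 2: waits 5, runs 5→13
Print Job 1: waits 13, runs 13→26
Print Job 3: waits 26, runs 26→40
Print Job 4: waits 40, runs 40→55
Sum = 0+5+13+26+40 = 84.
FIFO (arrival order): Print Job 1 Print Job 2 Print Job 3 Print Job 4 Print Job 5.
Print Job 1: waits 0, runs 0→13
Print Job 2: waits 13, runs 13→21
Print Job 3: waits 21, runs 21→35
Print Job 4: waits 35, runs 35→50
Print Job 5: waits 50, runs 50→55
Sum = 0+13+21+35+50 = 119.
EDD 120, LPT 136, SPT 84, FIFO 119 → minimum 84.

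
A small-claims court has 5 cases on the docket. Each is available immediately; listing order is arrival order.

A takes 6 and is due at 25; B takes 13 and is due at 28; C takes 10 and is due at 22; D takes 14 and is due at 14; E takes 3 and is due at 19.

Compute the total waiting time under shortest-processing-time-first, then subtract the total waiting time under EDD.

-28

SPT (increasing processing time): E A C B D.
E: waits 0, runs 0→3
A: waits 3, runs 3→9
C: waits 9, runs 9→19
B: waits 19, runs 19→32
D: waits 32, runs 32→46
Sum = 0+3+9+19+32 = 63.
EDD (increasing due date): D E C A B.
D: waits 0, runs 0→14
E: waits 14, runs 14→17
C: waits 17, runs 17→27
A: waits 27, runs 27→33
B: waits 33, runs 33→46
Sum = 0+14+17+27+33 = 91.
Difference = 63 − 91 = -28.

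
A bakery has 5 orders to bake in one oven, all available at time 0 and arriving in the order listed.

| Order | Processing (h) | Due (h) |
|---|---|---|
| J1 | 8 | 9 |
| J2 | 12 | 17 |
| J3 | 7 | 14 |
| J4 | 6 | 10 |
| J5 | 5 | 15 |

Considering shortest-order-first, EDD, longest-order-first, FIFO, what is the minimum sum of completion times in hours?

SPT (increasing processing time): J5 J4 J3 J1 J2.
J5: 0→5
J4: 5→11
J3: 11→18
J1: 18→26
J2: 26→38
Sum = 5+11+18+26+38 = 98.
EDD (increasing due date): J1 J4 J3 J5 J2.
J1: 0→8
J4: 8→14
J3: 14→21
J5: 21→26
J2: 26→38
Sum = 8+14+21+26+38 = 107.
LPT (decreasing processing time): J2 J1 J3 J4 J5.
J2: 0→12
J1: 12→20
J3: 20→27
J4: 27→33
J5: 33→38
Sum = 12+20+27+33+38 = 130.
FIFO (arrival order): J1 J2 J3 J4 J5.
J1: 0→8
J2: 8→20
J3: 20→27
J4: 27→33
J5: 33→38
Sum = 8+20+27+33+38 = 126.
SPT 98, EDD 107, LPT 130, FIFO 126 → minimum 98.

98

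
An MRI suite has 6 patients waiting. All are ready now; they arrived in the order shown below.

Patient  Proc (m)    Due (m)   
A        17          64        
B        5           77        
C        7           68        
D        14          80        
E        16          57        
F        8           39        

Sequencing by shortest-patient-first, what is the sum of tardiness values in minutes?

SPT (increasing processing time): B C F D E A.
B: 0→5, due 77, tardiness 0
C: 5→12, due 68, tardiness 0
F: 12→20, due 39, tardiness 0
D: 20→34, due 80, tardiness 0
E: 34→50, due 57, tardiness 0
A: 50→67, due 64, tardiness 3
Sum = 0+0+0+0+0+3 = 3.

3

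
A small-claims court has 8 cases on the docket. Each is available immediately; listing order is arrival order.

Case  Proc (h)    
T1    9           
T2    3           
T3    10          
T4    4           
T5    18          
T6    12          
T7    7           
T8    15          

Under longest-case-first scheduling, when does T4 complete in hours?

75

LPT (decreasing processing time): T5 T8 T6 T3 T1 T7 T4 T2.
T5: 0→18
T8: 18→33
T6: 33→45
T3: 45→55
T1: 55→64
T7: 64→71
T4: 71→75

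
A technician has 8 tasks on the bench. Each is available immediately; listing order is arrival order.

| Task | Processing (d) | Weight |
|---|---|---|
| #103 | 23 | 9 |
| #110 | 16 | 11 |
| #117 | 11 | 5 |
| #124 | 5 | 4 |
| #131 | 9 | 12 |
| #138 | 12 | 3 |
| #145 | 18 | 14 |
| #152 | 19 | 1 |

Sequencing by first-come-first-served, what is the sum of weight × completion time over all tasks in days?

3531

FIFO (arrival order): #103 #110 #117 #124 #131 #138 #145 #152.
#103: finishes 23, weight 9, w·C = 207
#110: finishes 39, weight 11, w·C = 429
#117: finishes 50, weight 5, w·C = 250
#124: finishes 55, weight 4, w·C = 220
#131: finishes 64, weight 12, w·C = 768
#138: finishes 76, weight 3, w·C = 228
#145: finishes 94, weight 14, w·C = 1316
#152: finishes 113, weight 1, w·C = 113
Sum = 207+429+250+220+768+228+1316+113 = 3531.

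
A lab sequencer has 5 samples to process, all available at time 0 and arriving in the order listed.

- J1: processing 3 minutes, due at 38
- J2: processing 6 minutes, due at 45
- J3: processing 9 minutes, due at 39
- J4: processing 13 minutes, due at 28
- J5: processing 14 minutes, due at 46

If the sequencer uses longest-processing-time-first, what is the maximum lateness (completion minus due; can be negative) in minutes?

7

LPT (decreasing processing time): J5 J4 J3 J2 J1.
J5: 0→14, due 46, lateness -32
J4: 14→27, due 28, lateness -1
J3: 27→36, due 39, lateness -3
J2: 36→42, due 45, lateness -3
J1: 42→45, due 38, lateness 7
Maximum = 7.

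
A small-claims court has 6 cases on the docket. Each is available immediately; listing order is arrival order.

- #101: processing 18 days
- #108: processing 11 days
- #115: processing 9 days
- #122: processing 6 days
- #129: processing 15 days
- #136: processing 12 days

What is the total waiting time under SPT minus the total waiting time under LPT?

SPT (increasing processing time): #122 #115 #108 #136 #129 #101.
#122: waits 0, runs 0→6
#115: waits 6, runs 6→15
#108: waits 15, runs 15→26
#136: waits 26, runs 26→38
#129: waits 38, runs 38→53
#101: waits 53, runs 53→71
Sum = 0+6+15+26+38+53 = 138.
LPT (decreasing processing time): #101 #129 #136 #108 #115 #122.
#101: waits 0, runs 0→18
#129: waits 18, runs 18→33
#136: waits 33, runs 33→45
#108: waits 45, runs 45→56
#115: waits 56, runs 56→65
#122: waits 65, runs 65→71
Sum = 0+18+33+45+56+65 = 217.
Difference = 138 − 217 = -79.

-79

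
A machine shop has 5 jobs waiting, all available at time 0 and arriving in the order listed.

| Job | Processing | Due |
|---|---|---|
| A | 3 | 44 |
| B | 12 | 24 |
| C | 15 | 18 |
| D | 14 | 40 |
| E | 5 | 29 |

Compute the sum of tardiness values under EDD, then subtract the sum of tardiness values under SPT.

EDD (increasing due date): C B E D A.
C: 0→15, due 18, tardiness 0
B: 15→27, due 24, tardiness 3
E: 27→32, due 29, tardiness 3
D: 32→46, due 40, tardiness 6
A: 46→49, due 44, tardiness 5
Sum = 0+3+3+6+5 = 17.
SPT (increasing processing time): A E B D C.
A: 0→3, due 44, tardiness 0
E: 3→8, due 29, tardiness 0
B: 8→20, due 24, tardiness 0
D: 20→34, due 40, tardiness 0
C: 34→49, due 18, tardiness 31
Sum = 0+0+0+0+31 = 31.
Difference = 17 − 31 = -14.

-14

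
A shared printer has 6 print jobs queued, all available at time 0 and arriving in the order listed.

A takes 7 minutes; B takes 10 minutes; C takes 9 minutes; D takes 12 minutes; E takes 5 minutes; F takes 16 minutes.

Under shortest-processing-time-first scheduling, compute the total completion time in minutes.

SPT (increasing processing time): E A C B D F.
E: 0→5
A: 5→12
C: 12→21
B: 21→31
D: 31→43
F: 43→59
Sum = 5+12+21+31+43+59 = 171.

171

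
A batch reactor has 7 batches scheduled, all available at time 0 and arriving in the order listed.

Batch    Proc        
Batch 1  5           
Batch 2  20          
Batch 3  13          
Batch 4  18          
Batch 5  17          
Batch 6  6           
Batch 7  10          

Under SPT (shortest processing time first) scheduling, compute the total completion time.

SPT (increasing processing time): Batch 1 Batch 6 Batch 7 Batch 3 Batch 5 Batch 4 Batch 2.
Batch 1: 0→5
Batch 6: 5→11
Batch 7: 11→21
Batch 3: 21→34
Batch 5: 34→51
Batch 4: 51→69
Batch 2: 69→89
Sum = 5+11+21+34+51+69+89 = 280.

280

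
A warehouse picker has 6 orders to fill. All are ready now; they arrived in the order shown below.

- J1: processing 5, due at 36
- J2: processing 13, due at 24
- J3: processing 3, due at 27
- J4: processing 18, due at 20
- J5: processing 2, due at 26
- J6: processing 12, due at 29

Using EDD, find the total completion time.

219

EDD (increasing due date): J4 J2 J5 J3 J6 J1.
J4: 0→18
J2: 18→31
J5: 31→33
J3: 33→36
J6: 36→48
J1: 48→53
Sum = 18+31+33+36+48+53 = 219.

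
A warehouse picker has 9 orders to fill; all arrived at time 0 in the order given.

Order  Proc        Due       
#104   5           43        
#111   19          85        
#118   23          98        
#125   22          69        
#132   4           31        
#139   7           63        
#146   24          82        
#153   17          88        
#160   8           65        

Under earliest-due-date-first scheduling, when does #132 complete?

4

EDD (increasing due date): #132 #104 #139 #160 #125 #146 #111 #153 #118.
#132: 0→4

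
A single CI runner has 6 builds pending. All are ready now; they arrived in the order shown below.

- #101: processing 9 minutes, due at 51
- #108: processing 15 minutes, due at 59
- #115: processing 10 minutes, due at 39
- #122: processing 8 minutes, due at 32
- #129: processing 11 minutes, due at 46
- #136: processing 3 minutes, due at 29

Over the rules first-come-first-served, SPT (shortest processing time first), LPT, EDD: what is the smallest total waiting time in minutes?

105

FIFO (arrival order): #101 #108 #115 #122 #129 #136.
#101: waits 0, runs 0→9
#108: waits 9, runs 9→24
#115: waits 24, runs 24→34
#122: waits 34, runs 34→42
#129: waits 42, runs 42→53
#136: waits 53, runs 53→56
Sum = 0+9+24+34+42+53 = 162.
SPT (increasing processing time): #136 #122 #101 #115 #129 #108.
#136: waits 0, runs 0→3
#122: waits 3, runs 3→11
#101: waits 11, runs 11→20
#115: waits 20, runs 20→30
#129: waits 30, runs 30→41
#108: waits 41, runs 41→56
Sum = 0+3+11+20+30+41 = 105.
LPT (decreasing processing time): #108 #129 #115 #101 #122 #136.
#108: waits 0, runs 0→15
#129: waits 15, runs 15→26
#115: waits 26, runs 26→36
#101: waits 36, runs 36→45
#122: waits 45, runs 45→53
#136: waits 53, runs 53→56
Sum = 0+15+26+36+45+53 = 175.
EDD (increasing due date): #136 #122 #115 #129 #101 #108.
#136: waits 0, runs 0→3
#122: waits 3, runs 3→11
#115: waits 11, runs 11→21
#129: waits 21, runs 21→32
#101: waits 32, runs 32→41
#108: waits 41, runs 41→56
Sum = 0+3+11+21+32+41 = 108.
FIFO 162, SPT 105, LPT 175, EDD 108 → minimum 105.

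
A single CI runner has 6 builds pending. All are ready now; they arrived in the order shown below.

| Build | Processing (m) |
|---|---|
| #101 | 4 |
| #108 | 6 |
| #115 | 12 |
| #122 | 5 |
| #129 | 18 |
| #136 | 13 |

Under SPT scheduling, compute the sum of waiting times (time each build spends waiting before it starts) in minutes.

SPT (increasing processing time): #101 #122 #108 #115 #136 #129.
#101: waits 0, runs 0→4
#122: waits 4, runs 4→9
#108: waits 9, runs 9→15
#115: waits 15, runs 15→27
#136: waits 27, runs 27→40
#129: waits 40, runs 40→58
Sum = 0+4+9+15+27+40 = 95.

95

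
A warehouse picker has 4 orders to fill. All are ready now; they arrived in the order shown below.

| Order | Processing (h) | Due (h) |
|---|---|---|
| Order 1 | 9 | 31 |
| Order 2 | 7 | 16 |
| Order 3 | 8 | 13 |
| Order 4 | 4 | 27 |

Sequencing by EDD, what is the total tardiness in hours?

EDD (increasing due date): Order 3 Order 2 Order 4 Order 1.
Order 3: 0→8, due 13, tardiness 0
Order 2: 8→15, due 16, tardiness 0
Order 4: 15→19, due 27, tardiness 0
Order 1: 19→28, due 31, tardiness 0
Sum = 0+0+0+0 = 0.

0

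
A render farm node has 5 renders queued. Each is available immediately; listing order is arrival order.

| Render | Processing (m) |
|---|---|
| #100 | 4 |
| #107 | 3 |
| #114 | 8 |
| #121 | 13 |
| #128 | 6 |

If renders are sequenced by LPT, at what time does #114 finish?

LPT (decreasing processing time): #121 #114 #128 #100 #107.
#121: 0→13
#114: 13→21

21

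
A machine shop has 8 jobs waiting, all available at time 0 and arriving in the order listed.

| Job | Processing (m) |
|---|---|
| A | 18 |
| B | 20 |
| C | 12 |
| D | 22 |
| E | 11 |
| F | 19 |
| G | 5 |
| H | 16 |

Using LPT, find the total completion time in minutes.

LPT (decreasing processing time): D B F A H C E G.
D: 0→22
B: 22→42
F: 42→61
A: 61→79
H: 79→95
C: 95→107
E: 107→118
G: 118→123
Sum = 22+42+61+79+95+107+118+123 = 647.

647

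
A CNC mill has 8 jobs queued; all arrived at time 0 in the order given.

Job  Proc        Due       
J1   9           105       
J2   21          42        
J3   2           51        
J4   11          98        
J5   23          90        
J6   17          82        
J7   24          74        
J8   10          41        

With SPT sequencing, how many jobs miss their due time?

SPT (increasing processing time): J3 J1 J8 J4 J6 J2 J5 J7.
J3: 0→2, due 51, tardiness 0
J1: 2→11, due 105, tardiness 0
J8: 11→21, due 41, tardiness 0
J4: 21→32, due 98, tardiness 0
J6: 32→49, due 82, tardiness 0
J2: 49→70, due 42, tardiness 28
J5: 70→93, due 90, tardiness 3
J7: 93→117, due 74, tardiness 43
Late jobs: 3.

3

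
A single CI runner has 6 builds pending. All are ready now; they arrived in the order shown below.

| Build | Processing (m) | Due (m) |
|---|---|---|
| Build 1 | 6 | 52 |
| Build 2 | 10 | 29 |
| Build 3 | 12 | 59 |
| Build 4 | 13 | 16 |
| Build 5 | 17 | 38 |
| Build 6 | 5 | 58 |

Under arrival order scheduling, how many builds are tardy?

3

FIFO (arrival order): Build 1 Build 2 Build 3 Build 4 Build 5 Build 6.
Build 1: 0→6, due 52, tardiness 0
Build 2: 6→16, due 29, tardiness 0
Build 3: 16→28, due 59, tardiness 0
Build 4: 28→41, due 16, tardiness 25
Build 5: 41→58, due 38, tardiness 20
Build 6: 58→63, due 58, tardiness 5
Late builds: 3.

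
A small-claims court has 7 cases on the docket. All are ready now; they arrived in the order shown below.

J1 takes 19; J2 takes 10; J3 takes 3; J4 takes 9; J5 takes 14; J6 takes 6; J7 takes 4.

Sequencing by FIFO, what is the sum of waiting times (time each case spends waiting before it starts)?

FIFO (arrival order): J1 J2 J3 J4 J5 J6 J7.
J1: waits 0, runs 0→19
J2: waits 19, runs 19→29
J3: waits 29, runs 29→32
J4: waits 32, runs 32→41
J5: waits 41, runs 41→55
J6: waits 55, runs 55→61
J7: waits 61, runs 61→65
Sum = 0+19+29+32+41+55+61 = 237.

237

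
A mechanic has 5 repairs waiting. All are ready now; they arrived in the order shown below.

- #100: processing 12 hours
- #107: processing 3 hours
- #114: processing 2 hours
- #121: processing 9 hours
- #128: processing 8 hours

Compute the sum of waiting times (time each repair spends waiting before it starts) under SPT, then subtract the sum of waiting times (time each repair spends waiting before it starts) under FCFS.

-28

SPT (increasing processing time): #114 #107 #128 #121 #100.
#114: waits 0, runs 0→2
#107: waits 2, runs 2→5
#128: waits 5, runs 5→13
#121: waits 13, runs 13→22
#100: waits 22, runs 22→34
Sum = 0+2+5+13+22 = 42.
FIFO (arrival order): #100 #107 #114 #121 #128.
#100: waits 0, runs 0→12
#107: waits 12, runs 12→15
#114: waits 15, runs 15→17
#121: waits 17, runs 17→26
#128: waits 26, runs 26→34
Sum = 0+12+15+17+26 = 70.
Difference = 42 − 70 = -28.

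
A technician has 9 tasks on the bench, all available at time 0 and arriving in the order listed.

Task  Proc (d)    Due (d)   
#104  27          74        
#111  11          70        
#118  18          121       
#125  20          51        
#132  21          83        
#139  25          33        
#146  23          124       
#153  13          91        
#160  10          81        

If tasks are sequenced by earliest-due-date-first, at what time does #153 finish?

EDD (increasing due date): #139 #125 #111 #104 #160 #132 #153 #118 #146.
#139: 0→25
#125: 25→45
#111: 45→56
#104: 56→83
#160: 83→93
#132: 93→114
#153: 114→127

127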